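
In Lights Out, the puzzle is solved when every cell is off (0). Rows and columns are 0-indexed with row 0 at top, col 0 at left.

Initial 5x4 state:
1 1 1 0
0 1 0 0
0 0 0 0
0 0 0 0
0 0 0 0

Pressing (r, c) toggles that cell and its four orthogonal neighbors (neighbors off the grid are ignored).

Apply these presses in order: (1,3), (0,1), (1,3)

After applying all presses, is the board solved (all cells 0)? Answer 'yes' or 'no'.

Answer: yes

Derivation:
After press 1 at (1,3):
1 1 1 1
0 1 1 1
0 0 0 1
0 0 0 0
0 0 0 0

After press 2 at (0,1):
0 0 0 1
0 0 1 1
0 0 0 1
0 0 0 0
0 0 0 0

After press 3 at (1,3):
0 0 0 0
0 0 0 0
0 0 0 0
0 0 0 0
0 0 0 0

Lights still on: 0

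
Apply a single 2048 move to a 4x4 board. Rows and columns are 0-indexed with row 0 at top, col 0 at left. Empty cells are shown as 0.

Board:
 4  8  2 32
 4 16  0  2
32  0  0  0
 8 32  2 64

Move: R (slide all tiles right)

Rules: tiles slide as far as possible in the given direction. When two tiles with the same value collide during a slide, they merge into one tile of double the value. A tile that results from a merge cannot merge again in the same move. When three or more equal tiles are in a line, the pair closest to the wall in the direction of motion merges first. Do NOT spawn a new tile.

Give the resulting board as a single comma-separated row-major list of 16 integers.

Answer: 4, 8, 2, 32, 0, 4, 16, 2, 0, 0, 0, 32, 8, 32, 2, 64

Derivation:
Slide right:
row 0: [4, 8, 2, 32] -> [4, 8, 2, 32]
row 1: [4, 16, 0, 2] -> [0, 4, 16, 2]
row 2: [32, 0, 0, 0] -> [0, 0, 0, 32]
row 3: [8, 32, 2, 64] -> [8, 32, 2, 64]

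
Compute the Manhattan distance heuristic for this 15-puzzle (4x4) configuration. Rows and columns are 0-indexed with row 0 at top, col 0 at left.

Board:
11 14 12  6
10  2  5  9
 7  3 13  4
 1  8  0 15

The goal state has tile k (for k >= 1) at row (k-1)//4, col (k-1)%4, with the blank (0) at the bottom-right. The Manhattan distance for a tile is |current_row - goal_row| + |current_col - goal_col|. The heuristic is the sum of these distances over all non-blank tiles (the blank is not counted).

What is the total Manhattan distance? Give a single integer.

Answer: 41

Derivation:
Tile 11: at (0,0), goal (2,2), distance |0-2|+|0-2| = 4
Tile 14: at (0,1), goal (3,1), distance |0-3|+|1-1| = 3
Tile 12: at (0,2), goal (2,3), distance |0-2|+|2-3| = 3
Tile 6: at (0,3), goal (1,1), distance |0-1|+|3-1| = 3
Tile 10: at (1,0), goal (2,1), distance |1-2|+|0-1| = 2
Tile 2: at (1,1), goal (0,1), distance |1-0|+|1-1| = 1
Tile 5: at (1,2), goal (1,0), distance |1-1|+|2-0| = 2
Tile 9: at (1,3), goal (2,0), distance |1-2|+|3-0| = 4
Tile 7: at (2,0), goal (1,2), distance |2-1|+|0-2| = 3
Tile 3: at (2,1), goal (0,2), distance |2-0|+|1-2| = 3
Tile 13: at (2,2), goal (3,0), distance |2-3|+|2-0| = 3
Tile 4: at (2,3), goal (0,3), distance |2-0|+|3-3| = 2
Tile 1: at (3,0), goal (0,0), distance |3-0|+|0-0| = 3
Tile 8: at (3,1), goal (1,3), distance |3-1|+|1-3| = 4
Tile 15: at (3,3), goal (3,2), distance |3-3|+|3-2| = 1
Sum: 4 + 3 + 3 + 3 + 2 + 1 + 2 + 4 + 3 + 3 + 3 + 2 + 3 + 4 + 1 = 41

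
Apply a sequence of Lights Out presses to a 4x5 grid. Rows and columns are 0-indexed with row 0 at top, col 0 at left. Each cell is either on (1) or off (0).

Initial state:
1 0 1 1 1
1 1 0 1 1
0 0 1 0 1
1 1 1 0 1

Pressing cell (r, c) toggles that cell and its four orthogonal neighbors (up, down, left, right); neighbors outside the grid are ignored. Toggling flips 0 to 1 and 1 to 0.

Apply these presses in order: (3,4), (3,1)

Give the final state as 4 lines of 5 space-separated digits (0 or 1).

After press 1 at (3,4):
1 0 1 1 1
1 1 0 1 1
0 0 1 0 0
1 1 1 1 0

After press 2 at (3,1):
1 0 1 1 1
1 1 0 1 1
0 1 1 0 0
0 0 0 1 0

Answer: 1 0 1 1 1
1 1 0 1 1
0 1 1 0 0
0 0 0 1 0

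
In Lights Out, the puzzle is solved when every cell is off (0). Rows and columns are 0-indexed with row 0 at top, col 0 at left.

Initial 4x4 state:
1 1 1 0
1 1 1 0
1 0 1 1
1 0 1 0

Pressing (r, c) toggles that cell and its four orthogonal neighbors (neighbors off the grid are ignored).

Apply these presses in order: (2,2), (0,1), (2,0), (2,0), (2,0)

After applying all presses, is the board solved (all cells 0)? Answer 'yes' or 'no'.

Answer: yes

Derivation:
After press 1 at (2,2):
1 1 1 0
1 1 0 0
1 1 0 0
1 0 0 0

After press 2 at (0,1):
0 0 0 0
1 0 0 0
1 1 0 0
1 0 0 0

After press 3 at (2,0):
0 0 0 0
0 0 0 0
0 0 0 0
0 0 0 0

After press 4 at (2,0):
0 0 0 0
1 0 0 0
1 1 0 0
1 0 0 0

After press 5 at (2,0):
0 0 0 0
0 0 0 0
0 0 0 0
0 0 0 0

Lights still on: 0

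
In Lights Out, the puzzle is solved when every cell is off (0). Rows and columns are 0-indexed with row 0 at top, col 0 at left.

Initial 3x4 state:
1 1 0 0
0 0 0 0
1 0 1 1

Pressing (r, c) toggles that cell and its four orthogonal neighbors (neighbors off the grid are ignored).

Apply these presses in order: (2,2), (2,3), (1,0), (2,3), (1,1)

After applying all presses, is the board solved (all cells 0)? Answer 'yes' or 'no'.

Answer: yes

Derivation:
After press 1 at (2,2):
1 1 0 0
0 0 1 0
1 1 0 0

After press 2 at (2,3):
1 1 0 0
0 0 1 1
1 1 1 1

After press 3 at (1,0):
0 1 0 0
1 1 1 1
0 1 1 1

After press 4 at (2,3):
0 1 0 0
1 1 1 0
0 1 0 0

After press 5 at (1,1):
0 0 0 0
0 0 0 0
0 0 0 0

Lights still on: 0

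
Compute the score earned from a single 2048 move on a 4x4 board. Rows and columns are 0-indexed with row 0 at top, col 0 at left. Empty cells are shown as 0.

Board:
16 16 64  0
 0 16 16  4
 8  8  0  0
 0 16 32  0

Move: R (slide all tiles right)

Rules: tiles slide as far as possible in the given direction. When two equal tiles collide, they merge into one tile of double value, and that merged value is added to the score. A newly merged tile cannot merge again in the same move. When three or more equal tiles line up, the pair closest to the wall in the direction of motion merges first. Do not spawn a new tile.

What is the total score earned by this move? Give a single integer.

Slide right:
row 0: [16, 16, 64, 0] -> [0, 0, 32, 64]  score +32 (running 32)
row 1: [0, 16, 16, 4] -> [0, 0, 32, 4]  score +32 (running 64)
row 2: [8, 8, 0, 0] -> [0, 0, 0, 16]  score +16 (running 80)
row 3: [0, 16, 32, 0] -> [0, 0, 16, 32]  score +0 (running 80)
Board after move:
 0  0 32 64
 0  0 32  4
 0  0  0 16
 0  0 16 32

Answer: 80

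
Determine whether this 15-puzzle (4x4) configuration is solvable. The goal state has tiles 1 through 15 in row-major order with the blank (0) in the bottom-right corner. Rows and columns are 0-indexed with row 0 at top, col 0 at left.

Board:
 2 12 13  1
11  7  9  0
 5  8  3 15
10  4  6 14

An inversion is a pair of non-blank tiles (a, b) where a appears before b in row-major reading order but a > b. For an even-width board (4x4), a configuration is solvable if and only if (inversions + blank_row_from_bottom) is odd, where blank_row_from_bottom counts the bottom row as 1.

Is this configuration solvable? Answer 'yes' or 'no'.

Answer: no

Derivation:
Inversions: 49
Blank is in row 1 (0-indexed from top), which is row 3 counting from the bottom (bottom = 1).
49 + 3 = 52, which is even, so the puzzle is not solvable.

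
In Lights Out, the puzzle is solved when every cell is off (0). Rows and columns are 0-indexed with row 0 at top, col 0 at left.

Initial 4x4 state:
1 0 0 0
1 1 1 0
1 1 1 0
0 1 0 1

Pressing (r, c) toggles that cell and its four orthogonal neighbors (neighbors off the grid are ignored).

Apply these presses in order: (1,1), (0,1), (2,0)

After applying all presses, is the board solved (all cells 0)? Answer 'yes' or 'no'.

Answer: no

Derivation:
After press 1 at (1,1):
1 1 0 0
0 0 0 0
1 0 1 0
0 1 0 1

After press 2 at (0,1):
0 0 1 0
0 1 0 0
1 0 1 0
0 1 0 1

After press 3 at (2,0):
0 0 1 0
1 1 0 0
0 1 1 0
1 1 0 1

Lights still on: 8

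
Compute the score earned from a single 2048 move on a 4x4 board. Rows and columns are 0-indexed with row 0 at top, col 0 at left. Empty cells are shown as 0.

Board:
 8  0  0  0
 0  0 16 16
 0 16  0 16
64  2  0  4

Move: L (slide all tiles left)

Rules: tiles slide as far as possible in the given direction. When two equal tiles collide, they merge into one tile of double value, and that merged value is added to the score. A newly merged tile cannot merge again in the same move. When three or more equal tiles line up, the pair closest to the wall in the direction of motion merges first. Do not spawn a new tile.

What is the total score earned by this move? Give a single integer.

Slide left:
row 0: [8, 0, 0, 0] -> [8, 0, 0, 0]  score +0 (running 0)
row 1: [0, 0, 16, 16] -> [32, 0, 0, 0]  score +32 (running 32)
row 2: [0, 16, 0, 16] -> [32, 0, 0, 0]  score +32 (running 64)
row 3: [64, 2, 0, 4] -> [64, 2, 4, 0]  score +0 (running 64)
Board after move:
 8  0  0  0
32  0  0  0
32  0  0  0
64  2  4  0

Answer: 64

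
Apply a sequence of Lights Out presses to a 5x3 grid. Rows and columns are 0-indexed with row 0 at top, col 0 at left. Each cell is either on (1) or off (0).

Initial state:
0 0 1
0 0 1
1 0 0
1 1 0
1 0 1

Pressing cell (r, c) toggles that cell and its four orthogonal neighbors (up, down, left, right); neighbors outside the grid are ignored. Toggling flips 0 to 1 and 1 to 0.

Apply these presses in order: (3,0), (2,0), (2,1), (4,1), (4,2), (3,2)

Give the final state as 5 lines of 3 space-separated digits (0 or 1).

Answer: 0 0 1
1 1 1
0 0 0
1 1 0
1 0 0

Derivation:
After press 1 at (3,0):
0 0 1
0 0 1
0 0 0
0 0 0
0 0 1

After press 2 at (2,0):
0 0 1
1 0 1
1 1 0
1 0 0
0 0 1

After press 3 at (2,1):
0 0 1
1 1 1
0 0 1
1 1 0
0 0 1

After press 4 at (4,1):
0 0 1
1 1 1
0 0 1
1 0 0
1 1 0

After press 5 at (4,2):
0 0 1
1 1 1
0 0 1
1 0 1
1 0 1

After press 6 at (3,2):
0 0 1
1 1 1
0 0 0
1 1 0
1 0 0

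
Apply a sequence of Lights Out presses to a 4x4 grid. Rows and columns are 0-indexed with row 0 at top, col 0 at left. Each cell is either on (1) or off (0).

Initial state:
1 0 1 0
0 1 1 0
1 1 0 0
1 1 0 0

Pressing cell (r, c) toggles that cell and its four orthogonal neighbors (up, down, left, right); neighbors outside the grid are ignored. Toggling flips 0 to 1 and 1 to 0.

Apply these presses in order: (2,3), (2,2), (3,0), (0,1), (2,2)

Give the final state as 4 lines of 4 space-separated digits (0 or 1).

After press 1 at (2,3):
1 0 1 0
0 1 1 1
1 1 1 1
1 1 0 1

After press 2 at (2,2):
1 0 1 0
0 1 0 1
1 0 0 0
1 1 1 1

After press 3 at (3,0):
1 0 1 0
0 1 0 1
0 0 0 0
0 0 1 1

After press 4 at (0,1):
0 1 0 0
0 0 0 1
0 0 0 0
0 0 1 1

After press 5 at (2,2):
0 1 0 0
0 0 1 1
0 1 1 1
0 0 0 1

Answer: 0 1 0 0
0 0 1 1
0 1 1 1
0 0 0 1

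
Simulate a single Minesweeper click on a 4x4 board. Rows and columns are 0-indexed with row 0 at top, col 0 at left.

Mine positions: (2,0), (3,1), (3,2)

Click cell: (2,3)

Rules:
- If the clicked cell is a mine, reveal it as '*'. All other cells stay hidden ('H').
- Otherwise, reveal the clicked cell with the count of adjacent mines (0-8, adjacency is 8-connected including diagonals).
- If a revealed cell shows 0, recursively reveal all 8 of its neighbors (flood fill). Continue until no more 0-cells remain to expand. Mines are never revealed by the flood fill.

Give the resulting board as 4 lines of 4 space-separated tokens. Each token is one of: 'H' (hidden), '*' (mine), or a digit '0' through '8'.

H H H H
H H H H
H H H 1
H H H H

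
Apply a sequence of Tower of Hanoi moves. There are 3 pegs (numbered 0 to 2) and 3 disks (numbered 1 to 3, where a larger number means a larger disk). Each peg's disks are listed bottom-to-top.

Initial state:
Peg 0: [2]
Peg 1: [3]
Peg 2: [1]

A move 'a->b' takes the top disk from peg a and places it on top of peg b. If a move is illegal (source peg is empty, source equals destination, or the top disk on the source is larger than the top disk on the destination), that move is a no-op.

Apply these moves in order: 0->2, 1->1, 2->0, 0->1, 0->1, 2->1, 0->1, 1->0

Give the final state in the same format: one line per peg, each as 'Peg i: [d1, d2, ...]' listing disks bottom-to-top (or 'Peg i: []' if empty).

After move 1 (0->2):
Peg 0: [2]
Peg 1: [3]
Peg 2: [1]

After move 2 (1->1):
Peg 0: [2]
Peg 1: [3]
Peg 2: [1]

After move 3 (2->0):
Peg 0: [2, 1]
Peg 1: [3]
Peg 2: []

After move 4 (0->1):
Peg 0: [2]
Peg 1: [3, 1]
Peg 2: []

After move 5 (0->1):
Peg 0: [2]
Peg 1: [3, 1]
Peg 2: []

After move 6 (2->1):
Peg 0: [2]
Peg 1: [3, 1]
Peg 2: []

After move 7 (0->1):
Peg 0: [2]
Peg 1: [3, 1]
Peg 2: []

After move 8 (1->0):
Peg 0: [2, 1]
Peg 1: [3]
Peg 2: []

Answer: Peg 0: [2, 1]
Peg 1: [3]
Peg 2: []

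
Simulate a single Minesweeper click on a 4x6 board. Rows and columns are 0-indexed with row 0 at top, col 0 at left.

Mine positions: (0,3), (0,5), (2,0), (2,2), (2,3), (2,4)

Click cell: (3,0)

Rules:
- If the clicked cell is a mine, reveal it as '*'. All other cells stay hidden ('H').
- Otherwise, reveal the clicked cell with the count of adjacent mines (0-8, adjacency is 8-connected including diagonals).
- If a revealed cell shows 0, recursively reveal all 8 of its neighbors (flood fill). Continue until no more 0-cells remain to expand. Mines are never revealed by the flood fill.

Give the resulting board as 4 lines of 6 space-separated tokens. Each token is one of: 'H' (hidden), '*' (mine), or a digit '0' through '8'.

H H H H H H
H H H H H H
H H H H H H
1 H H H H H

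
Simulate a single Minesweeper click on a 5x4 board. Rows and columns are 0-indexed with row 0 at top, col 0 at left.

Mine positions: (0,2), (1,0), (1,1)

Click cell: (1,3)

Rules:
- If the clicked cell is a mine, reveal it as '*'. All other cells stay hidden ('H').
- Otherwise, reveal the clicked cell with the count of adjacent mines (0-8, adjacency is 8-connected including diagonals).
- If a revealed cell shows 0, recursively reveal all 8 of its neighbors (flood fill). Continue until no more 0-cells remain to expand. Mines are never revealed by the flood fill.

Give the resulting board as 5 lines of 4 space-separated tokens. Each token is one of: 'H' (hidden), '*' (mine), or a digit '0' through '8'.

H H H H
H H H 1
H H H H
H H H H
H H H H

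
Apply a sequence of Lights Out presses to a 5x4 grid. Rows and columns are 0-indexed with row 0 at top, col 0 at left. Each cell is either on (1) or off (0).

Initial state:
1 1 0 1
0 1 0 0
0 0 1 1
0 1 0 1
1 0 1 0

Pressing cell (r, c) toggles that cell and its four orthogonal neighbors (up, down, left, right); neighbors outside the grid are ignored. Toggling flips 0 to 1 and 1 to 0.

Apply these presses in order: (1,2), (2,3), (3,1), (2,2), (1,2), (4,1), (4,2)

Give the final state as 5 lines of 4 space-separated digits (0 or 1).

After press 1 at (1,2):
1 1 1 1
0 0 1 1
0 0 0 1
0 1 0 1
1 0 1 0

After press 2 at (2,3):
1 1 1 1
0 0 1 0
0 0 1 0
0 1 0 0
1 0 1 0

After press 3 at (3,1):
1 1 1 1
0 0 1 0
0 1 1 0
1 0 1 0
1 1 1 0

After press 4 at (2,2):
1 1 1 1
0 0 0 0
0 0 0 1
1 0 0 0
1 1 1 0

After press 5 at (1,2):
1 1 0 1
0 1 1 1
0 0 1 1
1 0 0 0
1 1 1 0

After press 6 at (4,1):
1 1 0 1
0 1 1 1
0 0 1 1
1 1 0 0
0 0 0 0

After press 7 at (4,2):
1 1 0 1
0 1 1 1
0 0 1 1
1 1 1 0
0 1 1 1

Answer: 1 1 0 1
0 1 1 1
0 0 1 1
1 1 1 0
0 1 1 1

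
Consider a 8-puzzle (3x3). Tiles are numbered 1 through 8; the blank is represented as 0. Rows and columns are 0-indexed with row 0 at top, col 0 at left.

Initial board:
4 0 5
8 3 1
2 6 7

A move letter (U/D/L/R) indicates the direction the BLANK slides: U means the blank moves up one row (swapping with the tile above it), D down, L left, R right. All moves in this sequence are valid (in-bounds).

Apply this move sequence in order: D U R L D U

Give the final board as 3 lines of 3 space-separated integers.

After move 1 (D):
4 3 5
8 0 1
2 6 7

After move 2 (U):
4 0 5
8 3 1
2 6 7

After move 3 (R):
4 5 0
8 3 1
2 6 7

After move 4 (L):
4 0 5
8 3 1
2 6 7

After move 5 (D):
4 3 5
8 0 1
2 6 7

After move 6 (U):
4 0 5
8 3 1
2 6 7

Answer: 4 0 5
8 3 1
2 6 7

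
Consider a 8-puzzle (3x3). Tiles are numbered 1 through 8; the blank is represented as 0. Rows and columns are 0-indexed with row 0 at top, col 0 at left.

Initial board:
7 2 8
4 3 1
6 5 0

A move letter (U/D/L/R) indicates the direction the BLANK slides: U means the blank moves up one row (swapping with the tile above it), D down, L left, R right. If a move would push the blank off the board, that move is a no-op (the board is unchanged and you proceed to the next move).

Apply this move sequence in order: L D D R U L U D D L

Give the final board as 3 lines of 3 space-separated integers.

After move 1 (L):
7 2 8
4 3 1
6 0 5

After move 2 (D):
7 2 8
4 3 1
6 0 5

After move 3 (D):
7 2 8
4 3 1
6 0 5

After move 4 (R):
7 2 8
4 3 1
6 5 0

After move 5 (U):
7 2 8
4 3 0
6 5 1

After move 6 (L):
7 2 8
4 0 3
6 5 1

After move 7 (U):
7 0 8
4 2 3
6 5 1

After move 8 (D):
7 2 8
4 0 3
6 5 1

After move 9 (D):
7 2 8
4 5 3
6 0 1

After move 10 (L):
7 2 8
4 5 3
0 6 1

Answer: 7 2 8
4 5 3
0 6 1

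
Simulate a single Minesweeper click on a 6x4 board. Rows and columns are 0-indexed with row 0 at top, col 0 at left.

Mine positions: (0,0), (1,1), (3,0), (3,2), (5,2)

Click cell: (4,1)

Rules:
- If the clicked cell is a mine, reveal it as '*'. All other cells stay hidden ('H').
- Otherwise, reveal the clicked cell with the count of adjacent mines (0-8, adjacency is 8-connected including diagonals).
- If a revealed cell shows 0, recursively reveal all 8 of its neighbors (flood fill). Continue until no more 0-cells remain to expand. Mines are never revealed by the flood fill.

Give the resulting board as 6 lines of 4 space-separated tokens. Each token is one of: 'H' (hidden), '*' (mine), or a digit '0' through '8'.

H H H H
H H H H
H H H H
H H H H
H 3 H H
H H H H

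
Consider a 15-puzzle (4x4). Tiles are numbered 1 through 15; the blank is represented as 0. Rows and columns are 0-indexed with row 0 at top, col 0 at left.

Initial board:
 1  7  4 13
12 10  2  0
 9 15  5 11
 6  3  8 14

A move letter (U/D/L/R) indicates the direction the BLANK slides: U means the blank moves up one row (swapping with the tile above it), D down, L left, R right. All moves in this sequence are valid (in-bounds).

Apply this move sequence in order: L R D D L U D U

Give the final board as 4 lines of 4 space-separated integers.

Answer:  1  7  4 13
12 10  2 11
 9 15  0 14
 6  3  5  8

Derivation:
After move 1 (L):
 1  7  4 13
12 10  0  2
 9 15  5 11
 6  3  8 14

After move 2 (R):
 1  7  4 13
12 10  2  0
 9 15  5 11
 6  3  8 14

After move 3 (D):
 1  7  4 13
12 10  2 11
 9 15  5  0
 6  3  8 14

After move 4 (D):
 1  7  4 13
12 10  2 11
 9 15  5 14
 6  3  8  0

After move 5 (L):
 1  7  4 13
12 10  2 11
 9 15  5 14
 6  3  0  8

After move 6 (U):
 1  7  4 13
12 10  2 11
 9 15  0 14
 6  3  5  8

After move 7 (D):
 1  7  4 13
12 10  2 11
 9 15  5 14
 6  3  0  8

After move 8 (U):
 1  7  4 13
12 10  2 11
 9 15  0 14
 6  3  5  8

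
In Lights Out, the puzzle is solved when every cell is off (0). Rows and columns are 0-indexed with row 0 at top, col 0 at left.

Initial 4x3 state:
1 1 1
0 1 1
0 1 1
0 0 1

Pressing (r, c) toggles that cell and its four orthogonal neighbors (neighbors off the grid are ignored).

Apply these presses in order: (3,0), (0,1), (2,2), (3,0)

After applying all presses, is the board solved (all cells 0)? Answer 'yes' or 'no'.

After press 1 at (3,0):
1 1 1
0 1 1
1 1 1
1 1 1

After press 2 at (0,1):
0 0 0
0 0 1
1 1 1
1 1 1

After press 3 at (2,2):
0 0 0
0 0 0
1 0 0
1 1 0

After press 4 at (3,0):
0 0 0
0 0 0
0 0 0
0 0 0

Lights still on: 0

Answer: yes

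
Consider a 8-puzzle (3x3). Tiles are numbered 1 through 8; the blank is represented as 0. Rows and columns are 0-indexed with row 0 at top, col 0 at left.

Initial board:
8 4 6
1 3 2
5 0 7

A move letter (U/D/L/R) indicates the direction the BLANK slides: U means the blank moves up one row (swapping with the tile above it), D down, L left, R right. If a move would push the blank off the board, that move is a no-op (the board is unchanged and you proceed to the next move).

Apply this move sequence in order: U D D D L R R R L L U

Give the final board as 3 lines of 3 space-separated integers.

Answer: 8 4 6
0 3 2
1 5 7

Derivation:
After move 1 (U):
8 4 6
1 0 2
5 3 7

After move 2 (D):
8 4 6
1 3 2
5 0 7

After move 3 (D):
8 4 6
1 3 2
5 0 7

After move 4 (D):
8 4 6
1 3 2
5 0 7

After move 5 (L):
8 4 6
1 3 2
0 5 7

After move 6 (R):
8 4 6
1 3 2
5 0 7

After move 7 (R):
8 4 6
1 3 2
5 7 0

After move 8 (R):
8 4 6
1 3 2
5 7 0

After move 9 (L):
8 4 6
1 3 2
5 0 7

After move 10 (L):
8 4 6
1 3 2
0 5 7

After move 11 (U):
8 4 6
0 3 2
1 5 7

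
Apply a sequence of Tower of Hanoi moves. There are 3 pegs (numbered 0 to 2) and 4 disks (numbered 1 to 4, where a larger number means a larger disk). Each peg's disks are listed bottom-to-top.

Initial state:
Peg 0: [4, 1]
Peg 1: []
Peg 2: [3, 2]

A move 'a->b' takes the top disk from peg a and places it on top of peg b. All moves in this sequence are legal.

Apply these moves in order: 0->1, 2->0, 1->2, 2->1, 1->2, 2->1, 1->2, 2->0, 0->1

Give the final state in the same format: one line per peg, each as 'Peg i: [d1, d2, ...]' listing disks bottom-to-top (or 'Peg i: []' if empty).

After move 1 (0->1):
Peg 0: [4]
Peg 1: [1]
Peg 2: [3, 2]

After move 2 (2->0):
Peg 0: [4, 2]
Peg 1: [1]
Peg 2: [3]

After move 3 (1->2):
Peg 0: [4, 2]
Peg 1: []
Peg 2: [3, 1]

After move 4 (2->1):
Peg 0: [4, 2]
Peg 1: [1]
Peg 2: [3]

After move 5 (1->2):
Peg 0: [4, 2]
Peg 1: []
Peg 2: [3, 1]

After move 6 (2->1):
Peg 0: [4, 2]
Peg 1: [1]
Peg 2: [3]

After move 7 (1->2):
Peg 0: [4, 2]
Peg 1: []
Peg 2: [3, 1]

After move 8 (2->0):
Peg 0: [4, 2, 1]
Peg 1: []
Peg 2: [3]

After move 9 (0->1):
Peg 0: [4, 2]
Peg 1: [1]
Peg 2: [3]

Answer: Peg 0: [4, 2]
Peg 1: [1]
Peg 2: [3]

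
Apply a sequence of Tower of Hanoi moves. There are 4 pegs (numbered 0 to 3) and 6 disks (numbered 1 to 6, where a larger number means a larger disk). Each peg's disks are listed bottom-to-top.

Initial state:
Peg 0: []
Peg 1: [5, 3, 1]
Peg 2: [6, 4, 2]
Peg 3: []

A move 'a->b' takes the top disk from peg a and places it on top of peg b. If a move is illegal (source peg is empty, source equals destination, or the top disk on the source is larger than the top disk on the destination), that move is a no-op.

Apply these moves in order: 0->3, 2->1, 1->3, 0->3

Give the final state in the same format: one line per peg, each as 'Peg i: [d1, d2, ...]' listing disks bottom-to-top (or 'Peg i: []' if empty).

After move 1 (0->3):
Peg 0: []
Peg 1: [5, 3, 1]
Peg 2: [6, 4, 2]
Peg 3: []

After move 2 (2->1):
Peg 0: []
Peg 1: [5, 3, 1]
Peg 2: [6, 4, 2]
Peg 3: []

After move 3 (1->3):
Peg 0: []
Peg 1: [5, 3]
Peg 2: [6, 4, 2]
Peg 3: [1]

After move 4 (0->3):
Peg 0: []
Peg 1: [5, 3]
Peg 2: [6, 4, 2]
Peg 3: [1]

Answer: Peg 0: []
Peg 1: [5, 3]
Peg 2: [6, 4, 2]
Peg 3: [1]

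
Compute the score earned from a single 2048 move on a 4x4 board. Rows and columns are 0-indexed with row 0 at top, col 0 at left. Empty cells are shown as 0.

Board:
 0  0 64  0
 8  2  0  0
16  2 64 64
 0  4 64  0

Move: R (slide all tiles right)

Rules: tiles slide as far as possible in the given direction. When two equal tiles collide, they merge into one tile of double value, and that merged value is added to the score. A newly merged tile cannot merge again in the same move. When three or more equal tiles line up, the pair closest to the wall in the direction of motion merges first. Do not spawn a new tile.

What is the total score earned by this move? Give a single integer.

Answer: 128

Derivation:
Slide right:
row 0: [0, 0, 64, 0] -> [0, 0, 0, 64]  score +0 (running 0)
row 1: [8, 2, 0, 0] -> [0, 0, 8, 2]  score +0 (running 0)
row 2: [16, 2, 64, 64] -> [0, 16, 2, 128]  score +128 (running 128)
row 3: [0, 4, 64, 0] -> [0, 0, 4, 64]  score +0 (running 128)
Board after move:
  0   0   0  64
  0   0   8   2
  0  16   2 128
  0   0   4  64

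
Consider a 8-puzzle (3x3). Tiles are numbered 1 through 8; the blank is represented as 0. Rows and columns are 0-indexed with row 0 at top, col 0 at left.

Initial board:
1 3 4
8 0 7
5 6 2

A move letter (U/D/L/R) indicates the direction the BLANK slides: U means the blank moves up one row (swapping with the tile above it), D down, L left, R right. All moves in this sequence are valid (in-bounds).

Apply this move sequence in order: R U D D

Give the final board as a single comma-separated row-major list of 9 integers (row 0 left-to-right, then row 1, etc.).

After move 1 (R):
1 3 4
8 7 0
5 6 2

After move 2 (U):
1 3 0
8 7 4
5 6 2

After move 3 (D):
1 3 4
8 7 0
5 6 2

After move 4 (D):
1 3 4
8 7 2
5 6 0

Answer: 1, 3, 4, 8, 7, 2, 5, 6, 0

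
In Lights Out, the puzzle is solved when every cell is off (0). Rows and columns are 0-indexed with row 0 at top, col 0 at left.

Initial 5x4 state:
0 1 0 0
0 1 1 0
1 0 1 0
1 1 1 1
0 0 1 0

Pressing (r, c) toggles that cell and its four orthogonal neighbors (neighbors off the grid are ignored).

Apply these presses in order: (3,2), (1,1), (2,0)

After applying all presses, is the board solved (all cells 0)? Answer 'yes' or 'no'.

After press 1 at (3,2):
0 1 0 0
0 1 1 0
1 0 0 0
1 0 0 0
0 0 0 0

After press 2 at (1,1):
0 0 0 0
1 0 0 0
1 1 0 0
1 0 0 0
0 0 0 0

After press 3 at (2,0):
0 0 0 0
0 0 0 0
0 0 0 0
0 0 0 0
0 0 0 0

Lights still on: 0

Answer: yes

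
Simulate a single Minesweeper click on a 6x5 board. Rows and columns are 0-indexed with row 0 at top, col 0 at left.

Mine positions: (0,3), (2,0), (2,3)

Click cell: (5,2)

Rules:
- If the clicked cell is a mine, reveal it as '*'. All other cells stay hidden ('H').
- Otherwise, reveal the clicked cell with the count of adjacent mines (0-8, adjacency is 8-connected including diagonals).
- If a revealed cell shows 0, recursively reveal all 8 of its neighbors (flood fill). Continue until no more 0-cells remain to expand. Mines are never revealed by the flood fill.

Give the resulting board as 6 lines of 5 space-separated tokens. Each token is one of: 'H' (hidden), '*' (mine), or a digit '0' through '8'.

H H H H H
H H H H H
H H H H H
1 1 1 1 1
0 0 0 0 0
0 0 0 0 0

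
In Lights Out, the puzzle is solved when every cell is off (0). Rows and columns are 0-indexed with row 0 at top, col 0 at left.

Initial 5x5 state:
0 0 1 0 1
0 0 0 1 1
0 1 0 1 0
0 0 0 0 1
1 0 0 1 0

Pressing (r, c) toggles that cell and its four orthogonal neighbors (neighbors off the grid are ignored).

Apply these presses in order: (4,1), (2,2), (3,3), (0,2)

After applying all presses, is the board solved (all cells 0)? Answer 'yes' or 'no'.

Answer: no

Derivation:
After press 1 at (4,1):
0 0 1 0 1
0 0 0 1 1
0 1 0 1 0
0 1 0 0 1
0 1 1 1 0

After press 2 at (2,2):
0 0 1 0 1
0 0 1 1 1
0 0 1 0 0
0 1 1 0 1
0 1 1 1 0

After press 3 at (3,3):
0 0 1 0 1
0 0 1 1 1
0 0 1 1 0
0 1 0 1 0
0 1 1 0 0

After press 4 at (0,2):
0 1 0 1 1
0 0 0 1 1
0 0 1 1 0
0 1 0 1 0
0 1 1 0 0

Lights still on: 11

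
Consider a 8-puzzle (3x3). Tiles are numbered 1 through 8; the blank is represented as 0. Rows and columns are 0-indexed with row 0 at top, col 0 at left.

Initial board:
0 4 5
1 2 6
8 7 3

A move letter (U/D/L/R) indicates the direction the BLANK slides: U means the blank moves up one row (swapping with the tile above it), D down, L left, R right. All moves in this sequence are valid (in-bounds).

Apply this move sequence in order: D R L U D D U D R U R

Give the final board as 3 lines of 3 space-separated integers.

After move 1 (D):
1 4 5
0 2 6
8 7 3

After move 2 (R):
1 4 5
2 0 6
8 7 3

After move 3 (L):
1 4 5
0 2 6
8 7 3

After move 4 (U):
0 4 5
1 2 6
8 7 3

After move 5 (D):
1 4 5
0 2 6
8 7 3

After move 6 (D):
1 4 5
8 2 6
0 7 3

After move 7 (U):
1 4 5
0 2 6
8 7 3

After move 8 (D):
1 4 5
8 2 6
0 7 3

After move 9 (R):
1 4 5
8 2 6
7 0 3

After move 10 (U):
1 4 5
8 0 6
7 2 3

After move 11 (R):
1 4 5
8 6 0
7 2 3

Answer: 1 4 5
8 6 0
7 2 3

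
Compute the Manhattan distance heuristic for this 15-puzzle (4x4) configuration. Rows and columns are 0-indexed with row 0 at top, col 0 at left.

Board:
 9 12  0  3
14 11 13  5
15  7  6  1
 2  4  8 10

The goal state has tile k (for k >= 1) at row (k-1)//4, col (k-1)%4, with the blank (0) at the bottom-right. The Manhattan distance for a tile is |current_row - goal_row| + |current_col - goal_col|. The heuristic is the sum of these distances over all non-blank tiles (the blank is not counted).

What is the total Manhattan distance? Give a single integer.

Answer: 46

Derivation:
Tile 9: at (0,0), goal (2,0), distance |0-2|+|0-0| = 2
Tile 12: at (0,1), goal (2,3), distance |0-2|+|1-3| = 4
Tile 3: at (0,3), goal (0,2), distance |0-0|+|3-2| = 1
Tile 14: at (1,0), goal (3,1), distance |1-3|+|0-1| = 3
Tile 11: at (1,1), goal (2,2), distance |1-2|+|1-2| = 2
Tile 13: at (1,2), goal (3,0), distance |1-3|+|2-0| = 4
Tile 5: at (1,3), goal (1,0), distance |1-1|+|3-0| = 3
Tile 15: at (2,0), goal (3,2), distance |2-3|+|0-2| = 3
Tile 7: at (2,1), goal (1,2), distance |2-1|+|1-2| = 2
Tile 6: at (2,2), goal (1,1), distance |2-1|+|2-1| = 2
Tile 1: at (2,3), goal (0,0), distance |2-0|+|3-0| = 5
Tile 2: at (3,0), goal (0,1), distance |3-0|+|0-1| = 4
Tile 4: at (3,1), goal (0,3), distance |3-0|+|1-3| = 5
Tile 8: at (3,2), goal (1,3), distance |3-1|+|2-3| = 3
Tile 10: at (3,3), goal (2,1), distance |3-2|+|3-1| = 3
Sum: 2 + 4 + 1 + 3 + 2 + 4 + 3 + 3 + 2 + 2 + 5 + 4 + 5 + 3 + 3 = 46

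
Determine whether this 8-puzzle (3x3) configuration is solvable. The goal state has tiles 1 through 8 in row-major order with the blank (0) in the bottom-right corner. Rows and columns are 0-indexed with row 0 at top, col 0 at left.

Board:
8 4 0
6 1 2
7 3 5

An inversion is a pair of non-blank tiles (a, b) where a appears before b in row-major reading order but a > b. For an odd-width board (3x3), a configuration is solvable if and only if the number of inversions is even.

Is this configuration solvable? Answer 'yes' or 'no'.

Inversions (pairs i<j in row-major order where tile[i] > tile[j] > 0): 16
16 is even, so the puzzle is solvable.

Answer: yes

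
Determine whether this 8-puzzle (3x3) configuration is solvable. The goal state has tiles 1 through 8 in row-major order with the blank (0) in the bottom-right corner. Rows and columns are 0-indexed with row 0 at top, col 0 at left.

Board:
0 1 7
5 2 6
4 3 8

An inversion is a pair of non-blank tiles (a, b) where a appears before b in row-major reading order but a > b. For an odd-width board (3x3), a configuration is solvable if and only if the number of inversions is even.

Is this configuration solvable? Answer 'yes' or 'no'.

Answer: no

Derivation:
Inversions (pairs i<j in row-major order where tile[i] > tile[j] > 0): 11
11 is odd, so the puzzle is not solvable.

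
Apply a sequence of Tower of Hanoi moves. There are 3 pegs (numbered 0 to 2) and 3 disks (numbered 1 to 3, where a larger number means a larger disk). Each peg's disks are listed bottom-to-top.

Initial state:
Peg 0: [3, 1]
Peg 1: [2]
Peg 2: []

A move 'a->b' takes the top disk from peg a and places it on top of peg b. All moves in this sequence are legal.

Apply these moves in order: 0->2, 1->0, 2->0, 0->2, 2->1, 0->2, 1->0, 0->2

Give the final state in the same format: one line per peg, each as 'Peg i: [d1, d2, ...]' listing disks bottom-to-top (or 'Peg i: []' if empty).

After move 1 (0->2):
Peg 0: [3]
Peg 1: [2]
Peg 2: [1]

After move 2 (1->0):
Peg 0: [3, 2]
Peg 1: []
Peg 2: [1]

After move 3 (2->0):
Peg 0: [3, 2, 1]
Peg 1: []
Peg 2: []

After move 4 (0->2):
Peg 0: [3, 2]
Peg 1: []
Peg 2: [1]

After move 5 (2->1):
Peg 0: [3, 2]
Peg 1: [1]
Peg 2: []

After move 6 (0->2):
Peg 0: [3]
Peg 1: [1]
Peg 2: [2]

After move 7 (1->0):
Peg 0: [3, 1]
Peg 1: []
Peg 2: [2]

After move 8 (0->2):
Peg 0: [3]
Peg 1: []
Peg 2: [2, 1]

Answer: Peg 0: [3]
Peg 1: []
Peg 2: [2, 1]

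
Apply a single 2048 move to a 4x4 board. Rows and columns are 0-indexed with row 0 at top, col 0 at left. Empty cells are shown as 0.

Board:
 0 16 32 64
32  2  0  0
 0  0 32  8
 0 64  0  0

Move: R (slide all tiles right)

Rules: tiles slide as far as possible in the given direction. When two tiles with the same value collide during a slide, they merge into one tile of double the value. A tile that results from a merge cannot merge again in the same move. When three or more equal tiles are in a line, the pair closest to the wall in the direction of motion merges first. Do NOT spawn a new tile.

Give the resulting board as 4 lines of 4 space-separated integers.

Slide right:
row 0: [0, 16, 32, 64] -> [0, 16, 32, 64]
row 1: [32, 2, 0, 0] -> [0, 0, 32, 2]
row 2: [0, 0, 32, 8] -> [0, 0, 32, 8]
row 3: [0, 64, 0, 0] -> [0, 0, 0, 64]

Answer:  0 16 32 64
 0  0 32  2
 0  0 32  8
 0  0  0 64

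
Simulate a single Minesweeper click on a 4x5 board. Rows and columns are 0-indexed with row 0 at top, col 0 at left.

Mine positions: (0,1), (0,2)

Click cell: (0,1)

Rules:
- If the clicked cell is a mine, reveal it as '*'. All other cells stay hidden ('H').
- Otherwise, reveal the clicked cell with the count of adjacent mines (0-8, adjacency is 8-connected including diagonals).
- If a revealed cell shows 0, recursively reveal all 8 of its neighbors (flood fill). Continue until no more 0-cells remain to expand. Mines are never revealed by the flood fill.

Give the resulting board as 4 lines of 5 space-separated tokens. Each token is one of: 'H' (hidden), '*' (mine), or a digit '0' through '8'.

H * H H H
H H H H H
H H H H H
H H H H H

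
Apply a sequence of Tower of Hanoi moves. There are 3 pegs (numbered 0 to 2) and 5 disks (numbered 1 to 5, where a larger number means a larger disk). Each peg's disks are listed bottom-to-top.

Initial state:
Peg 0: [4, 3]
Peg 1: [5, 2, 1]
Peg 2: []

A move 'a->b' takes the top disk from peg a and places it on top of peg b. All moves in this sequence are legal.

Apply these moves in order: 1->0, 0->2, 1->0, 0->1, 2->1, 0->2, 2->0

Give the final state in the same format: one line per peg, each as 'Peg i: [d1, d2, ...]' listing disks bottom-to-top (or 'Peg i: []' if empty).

After move 1 (1->0):
Peg 0: [4, 3, 1]
Peg 1: [5, 2]
Peg 2: []

After move 2 (0->2):
Peg 0: [4, 3]
Peg 1: [5, 2]
Peg 2: [1]

After move 3 (1->0):
Peg 0: [4, 3, 2]
Peg 1: [5]
Peg 2: [1]

After move 4 (0->1):
Peg 0: [4, 3]
Peg 1: [5, 2]
Peg 2: [1]

After move 5 (2->1):
Peg 0: [4, 3]
Peg 1: [5, 2, 1]
Peg 2: []

After move 6 (0->2):
Peg 0: [4]
Peg 1: [5, 2, 1]
Peg 2: [3]

After move 7 (2->0):
Peg 0: [4, 3]
Peg 1: [5, 2, 1]
Peg 2: []

Answer: Peg 0: [4, 3]
Peg 1: [5, 2, 1]
Peg 2: []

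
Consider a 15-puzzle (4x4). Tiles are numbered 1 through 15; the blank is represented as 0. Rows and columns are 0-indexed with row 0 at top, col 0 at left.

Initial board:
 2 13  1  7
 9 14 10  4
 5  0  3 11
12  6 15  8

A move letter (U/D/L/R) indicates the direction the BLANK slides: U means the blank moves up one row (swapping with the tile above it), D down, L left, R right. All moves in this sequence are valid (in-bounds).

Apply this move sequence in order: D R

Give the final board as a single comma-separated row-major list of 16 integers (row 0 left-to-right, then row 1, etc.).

After move 1 (D):
 2 13  1  7
 9 14 10  4
 5  6  3 11
12  0 15  8

After move 2 (R):
 2 13  1  7
 9 14 10  4
 5  6  3 11
12 15  0  8

Answer: 2, 13, 1, 7, 9, 14, 10, 4, 5, 6, 3, 11, 12, 15, 0, 8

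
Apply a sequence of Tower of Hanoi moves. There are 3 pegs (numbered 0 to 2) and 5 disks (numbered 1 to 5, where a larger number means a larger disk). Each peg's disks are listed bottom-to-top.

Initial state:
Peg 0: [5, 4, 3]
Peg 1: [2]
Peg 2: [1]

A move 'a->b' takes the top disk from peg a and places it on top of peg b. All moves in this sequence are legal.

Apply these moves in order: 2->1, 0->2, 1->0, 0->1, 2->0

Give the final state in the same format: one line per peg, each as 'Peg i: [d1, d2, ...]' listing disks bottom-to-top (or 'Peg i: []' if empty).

After move 1 (2->1):
Peg 0: [5, 4, 3]
Peg 1: [2, 1]
Peg 2: []

After move 2 (0->2):
Peg 0: [5, 4]
Peg 1: [2, 1]
Peg 2: [3]

After move 3 (1->0):
Peg 0: [5, 4, 1]
Peg 1: [2]
Peg 2: [3]

After move 4 (0->1):
Peg 0: [5, 4]
Peg 1: [2, 1]
Peg 2: [3]

After move 5 (2->0):
Peg 0: [5, 4, 3]
Peg 1: [2, 1]
Peg 2: []

Answer: Peg 0: [5, 4, 3]
Peg 1: [2, 1]
Peg 2: []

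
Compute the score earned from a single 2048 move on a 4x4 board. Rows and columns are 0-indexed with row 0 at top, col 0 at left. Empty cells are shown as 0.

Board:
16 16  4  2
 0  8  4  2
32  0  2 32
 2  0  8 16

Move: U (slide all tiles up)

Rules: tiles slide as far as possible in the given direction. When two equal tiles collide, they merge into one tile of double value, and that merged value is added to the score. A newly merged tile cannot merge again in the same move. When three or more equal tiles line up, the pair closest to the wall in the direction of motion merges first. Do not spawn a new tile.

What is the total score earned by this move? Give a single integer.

Answer: 12

Derivation:
Slide up:
col 0: [16, 0, 32, 2] -> [16, 32, 2, 0]  score +0 (running 0)
col 1: [16, 8, 0, 0] -> [16, 8, 0, 0]  score +0 (running 0)
col 2: [4, 4, 2, 8] -> [8, 2, 8, 0]  score +8 (running 8)
col 3: [2, 2, 32, 16] -> [4, 32, 16, 0]  score +4 (running 12)
Board after move:
16 16  8  4
32  8  2 32
 2  0  8 16
 0  0  0  0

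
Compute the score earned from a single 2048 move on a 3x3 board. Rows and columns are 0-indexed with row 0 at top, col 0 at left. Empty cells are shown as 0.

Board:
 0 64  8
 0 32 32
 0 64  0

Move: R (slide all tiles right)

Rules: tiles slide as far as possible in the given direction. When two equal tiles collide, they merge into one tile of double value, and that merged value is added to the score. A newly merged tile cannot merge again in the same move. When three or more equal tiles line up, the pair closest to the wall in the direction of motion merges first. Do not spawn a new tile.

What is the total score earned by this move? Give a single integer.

Answer: 64

Derivation:
Slide right:
row 0: [0, 64, 8] -> [0, 64, 8]  score +0 (running 0)
row 1: [0, 32, 32] -> [0, 0, 64]  score +64 (running 64)
row 2: [0, 64, 0] -> [0, 0, 64]  score +0 (running 64)
Board after move:
 0 64  8
 0  0 64
 0  0 64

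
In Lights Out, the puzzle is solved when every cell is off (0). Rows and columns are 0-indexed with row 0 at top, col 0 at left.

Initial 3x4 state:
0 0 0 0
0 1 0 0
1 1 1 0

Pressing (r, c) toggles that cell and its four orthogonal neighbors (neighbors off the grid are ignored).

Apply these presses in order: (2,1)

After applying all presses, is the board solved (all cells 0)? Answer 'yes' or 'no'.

After press 1 at (2,1):
0 0 0 0
0 0 0 0
0 0 0 0

Lights still on: 0

Answer: yes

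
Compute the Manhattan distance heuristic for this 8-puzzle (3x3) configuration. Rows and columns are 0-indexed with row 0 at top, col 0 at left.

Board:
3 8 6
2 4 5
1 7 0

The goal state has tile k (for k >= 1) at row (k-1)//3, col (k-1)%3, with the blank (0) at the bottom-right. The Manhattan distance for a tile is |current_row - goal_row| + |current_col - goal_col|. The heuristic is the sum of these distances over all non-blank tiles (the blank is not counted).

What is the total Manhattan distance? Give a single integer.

Answer: 12

Derivation:
Tile 3: (0,0)->(0,2) = 2
Tile 8: (0,1)->(2,1) = 2
Tile 6: (0,2)->(1,2) = 1
Tile 2: (1,0)->(0,1) = 2
Tile 4: (1,1)->(1,0) = 1
Tile 5: (1,2)->(1,1) = 1
Tile 1: (2,0)->(0,0) = 2
Tile 7: (2,1)->(2,0) = 1
Sum: 2 + 2 + 1 + 2 + 1 + 1 + 2 + 1 = 12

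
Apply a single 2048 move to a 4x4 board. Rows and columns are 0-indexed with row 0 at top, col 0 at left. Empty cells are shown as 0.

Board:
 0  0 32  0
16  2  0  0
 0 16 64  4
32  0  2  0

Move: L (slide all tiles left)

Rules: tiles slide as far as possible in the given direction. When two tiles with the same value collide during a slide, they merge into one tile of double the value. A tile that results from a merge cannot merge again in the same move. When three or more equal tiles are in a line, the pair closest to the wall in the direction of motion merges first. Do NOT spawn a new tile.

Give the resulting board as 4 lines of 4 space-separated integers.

Slide left:
row 0: [0, 0, 32, 0] -> [32, 0, 0, 0]
row 1: [16, 2, 0, 0] -> [16, 2, 0, 0]
row 2: [0, 16, 64, 4] -> [16, 64, 4, 0]
row 3: [32, 0, 2, 0] -> [32, 2, 0, 0]

Answer: 32  0  0  0
16  2  0  0
16 64  4  0
32  2  0  0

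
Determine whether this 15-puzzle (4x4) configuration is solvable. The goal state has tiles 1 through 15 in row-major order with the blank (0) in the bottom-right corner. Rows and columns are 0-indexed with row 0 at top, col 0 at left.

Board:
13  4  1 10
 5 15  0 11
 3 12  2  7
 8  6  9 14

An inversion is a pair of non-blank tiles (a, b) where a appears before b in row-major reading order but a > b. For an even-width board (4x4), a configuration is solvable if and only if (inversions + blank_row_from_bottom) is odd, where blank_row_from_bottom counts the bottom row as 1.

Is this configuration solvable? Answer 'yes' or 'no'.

Answer: no

Derivation:
Inversions: 47
Blank is in row 1 (0-indexed from top), which is row 3 counting from the bottom (bottom = 1).
47 + 3 = 50, which is even, so the puzzle is not solvable.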